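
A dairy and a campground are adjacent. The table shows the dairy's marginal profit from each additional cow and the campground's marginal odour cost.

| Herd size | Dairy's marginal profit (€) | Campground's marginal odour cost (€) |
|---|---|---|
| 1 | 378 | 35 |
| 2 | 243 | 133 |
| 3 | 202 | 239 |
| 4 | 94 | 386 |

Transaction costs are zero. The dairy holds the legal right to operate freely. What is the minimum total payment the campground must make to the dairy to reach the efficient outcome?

Left alone the dairy would choose level 4 (marginal profit stays positive).
Efficient level: k* = 2 (marginal profit ≥ marginal odour cost through 2).
The campground must at least cover the dairy's forgone profit from cutting 4→2: 202 + 94 = 296.

€296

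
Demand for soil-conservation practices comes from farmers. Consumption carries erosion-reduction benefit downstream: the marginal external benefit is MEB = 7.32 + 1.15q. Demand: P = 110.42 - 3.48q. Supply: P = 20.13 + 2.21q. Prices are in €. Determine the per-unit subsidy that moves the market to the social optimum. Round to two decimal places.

subsidy = €32.05 per unit

Social marginal benefit = demand + MEB = 117.74 - 2.33q.
Set SMB = MC: 117.74 - 2.33q = 20.13 + 2.21q → q* = 21.5000.
The Pigouvian subsidy equals MEB at q*: 7.32 + 1.15×21.5000 = 32.0450.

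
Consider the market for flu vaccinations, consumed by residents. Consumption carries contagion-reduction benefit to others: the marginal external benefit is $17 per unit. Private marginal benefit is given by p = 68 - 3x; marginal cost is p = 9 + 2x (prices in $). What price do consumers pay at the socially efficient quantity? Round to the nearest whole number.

P = $22

Social marginal benefit = demand + MEB = 85 - 3x.
Set SMB = MC: 85 - 3x = 9 + 2x → x* = 15.2000.
Consumer price on the demand curve at x*: 68 − 3×15.2000 = 22.4000.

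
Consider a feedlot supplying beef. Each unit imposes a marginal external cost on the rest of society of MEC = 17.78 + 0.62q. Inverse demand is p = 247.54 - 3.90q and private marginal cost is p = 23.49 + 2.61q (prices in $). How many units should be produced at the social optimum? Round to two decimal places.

q* = 28.93

Social marginal cost = private MC + MEC = 41.27 + 3.23q.
Set SMC = demand: 41.27 + 3.23q = 247.54 - 3.90q → q* = 28.9299.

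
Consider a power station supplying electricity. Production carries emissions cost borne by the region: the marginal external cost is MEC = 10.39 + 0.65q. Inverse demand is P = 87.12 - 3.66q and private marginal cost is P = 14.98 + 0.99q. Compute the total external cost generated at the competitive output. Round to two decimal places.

Market equilibrium (private): 14.98 + 0.99q = 87.12 - 3.66q → q_m = 15.5140.
Total external cost = ∫₀^{q_m} (10.39 + 0.65q) dq = 10.39×15.5140 + ½×0.65×15.5140² = 239.4128.

239.41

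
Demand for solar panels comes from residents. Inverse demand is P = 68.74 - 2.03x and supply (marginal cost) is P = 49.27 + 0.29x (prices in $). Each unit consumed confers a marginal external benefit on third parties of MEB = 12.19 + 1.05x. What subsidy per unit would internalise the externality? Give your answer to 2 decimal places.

Social marginal benefit = demand + MEB = 80.93 - 0.98x.
Set SMB = MC: 80.93 - 0.98x = 49.27 + 0.29x → x* = 24.9291.
The Pigouvian subsidy equals MEB at x*: 12.19 + 1.05×24.9291 = 38.3656.

subsidy = $38.37 per unit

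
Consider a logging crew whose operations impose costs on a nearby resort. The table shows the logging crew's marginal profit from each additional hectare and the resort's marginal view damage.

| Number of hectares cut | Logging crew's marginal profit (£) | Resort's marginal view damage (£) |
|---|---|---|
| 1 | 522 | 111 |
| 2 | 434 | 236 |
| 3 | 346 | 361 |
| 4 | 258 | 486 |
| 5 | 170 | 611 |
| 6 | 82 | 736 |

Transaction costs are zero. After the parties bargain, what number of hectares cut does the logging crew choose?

Bargaining reaches the level where marginal profit last exceeds marginal view damage.
That holds through level 2 (434 ≥ 236) but not at 3 (346 < 361).

2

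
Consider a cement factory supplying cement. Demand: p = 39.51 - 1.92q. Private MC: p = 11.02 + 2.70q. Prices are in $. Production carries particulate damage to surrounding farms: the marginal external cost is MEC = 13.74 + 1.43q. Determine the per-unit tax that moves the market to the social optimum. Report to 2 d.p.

tax = $17.23 per unit

Social marginal cost = private MC + MEC = 24.76 + 4.13q.
Set SMC = demand: 24.76 + 4.13q = 39.51 - 1.92q → q* = 2.4380.
The Pigouvian tax equals MEC at q*: 13.74 + 1.43×2.4380 = 17.2263.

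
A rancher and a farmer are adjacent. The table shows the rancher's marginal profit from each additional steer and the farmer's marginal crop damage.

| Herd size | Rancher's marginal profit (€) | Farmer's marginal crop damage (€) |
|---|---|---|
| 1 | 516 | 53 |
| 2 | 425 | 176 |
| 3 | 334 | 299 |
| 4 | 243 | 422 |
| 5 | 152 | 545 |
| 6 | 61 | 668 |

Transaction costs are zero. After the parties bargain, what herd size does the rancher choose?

Bargaining reaches the level where marginal profit last exceeds marginal crop damage.
That holds through level 3 (334 ≥ 299) but not at 4 (243 < 422).

3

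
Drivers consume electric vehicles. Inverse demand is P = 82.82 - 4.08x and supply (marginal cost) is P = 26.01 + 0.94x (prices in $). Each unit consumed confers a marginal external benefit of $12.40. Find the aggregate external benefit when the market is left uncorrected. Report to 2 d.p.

Market equilibrium (private): 26.01 + 0.94x = 82.82 - 4.08x → x_m = 11.3167.
Total external benefit = MEB × x_m = 12.40 × 11.3167 = 140.3271.

$140.33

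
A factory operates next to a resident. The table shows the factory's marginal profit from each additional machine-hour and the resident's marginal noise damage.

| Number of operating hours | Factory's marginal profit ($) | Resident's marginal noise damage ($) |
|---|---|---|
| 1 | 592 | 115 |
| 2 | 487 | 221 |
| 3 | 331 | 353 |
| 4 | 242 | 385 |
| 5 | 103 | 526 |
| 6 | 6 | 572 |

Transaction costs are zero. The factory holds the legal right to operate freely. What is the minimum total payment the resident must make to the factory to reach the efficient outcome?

Left alone the factory would choose level 6 (marginal profit stays positive).
Efficient level: k* = 2 (marginal profit ≥ marginal noise damage through 2).
The resident must at least cover the factory's forgone profit from cutting 6→2: 331 + 242 + 103 + 6 = 682.

$682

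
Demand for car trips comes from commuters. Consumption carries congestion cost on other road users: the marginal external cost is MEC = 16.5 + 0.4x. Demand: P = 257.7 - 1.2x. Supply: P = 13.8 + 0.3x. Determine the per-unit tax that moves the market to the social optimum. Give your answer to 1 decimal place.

Social marginal benefit = demand − MEC = 241.2 - 1.6x.
Set SMB = MC: 241.2 - 1.6x = 13.8 + 0.3x → x* = 119.6842.
The Pigouvian tax equals MEC at x*: 16.5 + 0.4×119.6842 = 64.3737.

tax = 64.4 per unit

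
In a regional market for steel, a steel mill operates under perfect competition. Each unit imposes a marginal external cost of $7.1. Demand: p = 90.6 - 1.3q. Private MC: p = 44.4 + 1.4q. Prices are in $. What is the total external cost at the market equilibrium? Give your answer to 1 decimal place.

Market equilibrium (private): 44.4 + 1.4q = 90.6 - 1.3q → q_m = 17.1111.
Total external cost = MEC × q_m = 7.1 × 17.1111 = 121.4888.

$121.5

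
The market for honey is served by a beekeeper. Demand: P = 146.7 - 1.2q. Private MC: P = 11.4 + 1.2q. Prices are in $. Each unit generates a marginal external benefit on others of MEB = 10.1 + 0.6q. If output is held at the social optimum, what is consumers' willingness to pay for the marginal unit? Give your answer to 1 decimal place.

P = $49.8

Social marginal cost = private MC − MEB = 1.3 + 0.6q.
Set SMC = demand: 1.3 + 0.6q = 146.7 - 1.2q → q* = 80.7778.
Consumer price on the demand curve at q*: 146.7 − 1.2×80.7778 = 49.7666.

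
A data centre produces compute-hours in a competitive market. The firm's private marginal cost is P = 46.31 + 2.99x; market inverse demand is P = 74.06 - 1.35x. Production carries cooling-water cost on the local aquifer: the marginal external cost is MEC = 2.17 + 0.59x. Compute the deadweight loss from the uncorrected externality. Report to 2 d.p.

DWL = 3.58

Market equilibrium (private): 46.31 + 2.99x = 74.06 - 1.35x → x_m = 6.3940.
Social marginal cost = private MC + MEC = 48.48 + 3.58x.
Set SMC = demand: 48.48 + 3.58x = 74.06 - 1.35x → x* = 5.1886.
The loss is the area between SMC and demand from x* to x_m; with linear curves that's a triangle of height MEC(x_m).
DWL = ½ × 1.2054 × 5.9425 = 3.5815.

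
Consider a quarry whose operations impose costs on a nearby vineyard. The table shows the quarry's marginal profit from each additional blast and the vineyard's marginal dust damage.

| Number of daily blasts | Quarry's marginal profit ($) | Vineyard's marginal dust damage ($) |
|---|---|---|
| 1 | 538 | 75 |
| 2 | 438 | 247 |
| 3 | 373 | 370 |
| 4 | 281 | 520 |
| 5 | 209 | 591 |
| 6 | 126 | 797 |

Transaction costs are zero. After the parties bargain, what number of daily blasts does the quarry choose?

Bargaining reaches the level where marginal profit last exceeds marginal dust damage.
That holds through level 3 (373 ≥ 370) but not at 4 (281 < 520).

3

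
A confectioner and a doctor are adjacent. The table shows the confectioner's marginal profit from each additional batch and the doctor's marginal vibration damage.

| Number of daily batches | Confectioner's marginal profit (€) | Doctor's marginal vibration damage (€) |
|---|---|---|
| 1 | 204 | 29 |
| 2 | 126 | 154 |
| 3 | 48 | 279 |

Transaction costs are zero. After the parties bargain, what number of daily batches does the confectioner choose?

1

Bargaining reaches the level where marginal profit last exceeds marginal vibration damage.
That holds through level 1 (204 ≥ 29) but not at 2 (126 < 154).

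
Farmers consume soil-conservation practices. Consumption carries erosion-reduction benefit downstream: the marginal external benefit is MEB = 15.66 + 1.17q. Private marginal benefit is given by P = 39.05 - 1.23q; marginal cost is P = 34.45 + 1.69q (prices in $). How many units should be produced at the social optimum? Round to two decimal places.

Social marginal benefit = demand + MEB = 54.71 - 0.06q.
Set SMB = MC: 54.71 - 0.06q = 34.45 + 1.69q → q* = 11.5771.

q* = 11.58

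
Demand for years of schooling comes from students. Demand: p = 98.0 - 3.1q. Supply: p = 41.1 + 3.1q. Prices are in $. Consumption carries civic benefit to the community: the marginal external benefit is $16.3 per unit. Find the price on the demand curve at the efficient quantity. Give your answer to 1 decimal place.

Social marginal benefit = demand + MEB = 114.3 - 3.1q.
Set SMB = MC: 114.3 - 3.1q = 41.1 + 3.1q → q* = 11.8065.
Consumer price on the demand curve at q*: 98.0 − 3.1×11.8065 = 61.3999.

P = $61.4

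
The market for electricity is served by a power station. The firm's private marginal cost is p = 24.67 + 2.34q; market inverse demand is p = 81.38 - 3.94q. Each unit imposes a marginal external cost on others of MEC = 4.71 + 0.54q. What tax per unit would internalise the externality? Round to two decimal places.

tax = 8.83 per unit

Social marginal cost = private MC + MEC = 29.38 + 2.88q.
Set SMC = demand: 29.38 + 2.88q = 81.38 - 3.94q → q* = 7.6246.
The Pigouvian tax equals MEC at q*: 4.71 + 0.54×7.6246 = 8.8273.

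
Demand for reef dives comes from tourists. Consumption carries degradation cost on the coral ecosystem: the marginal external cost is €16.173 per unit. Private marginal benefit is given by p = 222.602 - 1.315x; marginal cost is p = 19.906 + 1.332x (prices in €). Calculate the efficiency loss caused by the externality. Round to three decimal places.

DWL = €49.408

Market equilibrium (private): 19.906 + 1.332x = 222.602 - 1.315x → x_m = 76.5757.
Social marginal benefit = demand − MEC = 206.429 - 1.315x.
Set SMB = MC: 206.429 - 1.315x = 19.906 + 1.332x → x* = 70.4658.
Height of the DWL triangle at x_m is MC(x_m) − SMB(x_m) = MEC(x_m) = 16.1730.
DWL = ½ × 6.1099 × 16.1730 = 49.4077.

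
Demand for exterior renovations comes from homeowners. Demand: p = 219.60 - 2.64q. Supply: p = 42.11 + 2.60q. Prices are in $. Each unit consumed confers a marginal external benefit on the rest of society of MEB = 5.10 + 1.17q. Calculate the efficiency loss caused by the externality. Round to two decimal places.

DWL = $245.80

Market equilibrium (private): 42.11 + 2.60q = 219.60 - 2.64q → q_m = 33.8721.
Social marginal benefit = demand + MEB = 224.70 - 1.47q.
Set SMB = MC: 224.70 - 1.47q = 42.11 + 2.60q → q* = 44.8624.
Between q* and q_m the wedge SMB − MC runs linearly from 0 to MEB(q_m), so the loss is a triangle.
DWL = ½ × 10.9903 × 44.7304 = 245.8003.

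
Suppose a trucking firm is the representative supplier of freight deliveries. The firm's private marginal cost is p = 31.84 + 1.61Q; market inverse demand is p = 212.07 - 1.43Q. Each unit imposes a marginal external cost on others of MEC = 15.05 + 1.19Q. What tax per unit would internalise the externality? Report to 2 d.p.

Social marginal cost = private MC + MEC = 46.89 + 2.80Q.
Set SMC = demand: 46.89 + 2.80Q = 212.07 - 1.43Q → Q* = 39.0496.
The Pigouvian tax equals MEC at Q*: 15.05 + 1.19×39.0496 = 61.5190.

tax = 61.52 per unit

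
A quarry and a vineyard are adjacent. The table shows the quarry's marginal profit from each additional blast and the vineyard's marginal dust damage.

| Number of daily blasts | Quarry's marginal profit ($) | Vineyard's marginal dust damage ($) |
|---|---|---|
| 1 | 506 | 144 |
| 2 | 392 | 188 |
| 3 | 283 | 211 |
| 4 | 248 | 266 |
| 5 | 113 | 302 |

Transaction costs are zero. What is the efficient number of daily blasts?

Bargaining reaches the level where marginal profit last exceeds marginal dust damage.
That holds through level 3 (283 ≥ 211) but not at 4 (248 < 266).

3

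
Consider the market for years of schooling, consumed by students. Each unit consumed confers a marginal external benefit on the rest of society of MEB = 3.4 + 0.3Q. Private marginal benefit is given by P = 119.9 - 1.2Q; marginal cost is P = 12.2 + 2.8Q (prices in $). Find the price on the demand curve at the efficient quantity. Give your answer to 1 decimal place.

Social marginal benefit = demand + MEB = 123.3 - 0.9Q.
Set SMB = MC: 123.3 - 0.9Q = 12.2 + 2.8Q → Q* = 30.0270.
Consumer price on the demand curve at Q*: 119.9 − 1.2×30.0270 = 83.8676.

P = $83.9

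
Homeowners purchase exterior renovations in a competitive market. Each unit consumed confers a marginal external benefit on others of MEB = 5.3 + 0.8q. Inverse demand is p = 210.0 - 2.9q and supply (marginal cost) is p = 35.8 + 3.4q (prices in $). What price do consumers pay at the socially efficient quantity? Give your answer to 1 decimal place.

Social marginal benefit = demand + MEB = 215.3 - 2.1q.
Set SMB = MC: 215.3 - 2.1q = 35.8 + 3.4q → q* = 32.6364.
Consumer price on the demand curve at q*: 210.0 − 2.9×32.6364 = 115.3544.

P = $115.4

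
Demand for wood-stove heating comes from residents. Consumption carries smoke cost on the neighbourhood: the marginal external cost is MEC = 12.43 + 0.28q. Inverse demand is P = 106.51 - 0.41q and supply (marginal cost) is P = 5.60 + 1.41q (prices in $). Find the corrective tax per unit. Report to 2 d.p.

Social marginal benefit = demand − MEC = 94.08 - 0.69q.
Set SMB = MC: 94.08 - 0.69q = 5.60 + 1.41q → q* = 42.1333.
The Pigouvian tax equals MEC at q*: 12.43 + 0.28×42.1333 = 24.2273.

tax = $24.23 per unit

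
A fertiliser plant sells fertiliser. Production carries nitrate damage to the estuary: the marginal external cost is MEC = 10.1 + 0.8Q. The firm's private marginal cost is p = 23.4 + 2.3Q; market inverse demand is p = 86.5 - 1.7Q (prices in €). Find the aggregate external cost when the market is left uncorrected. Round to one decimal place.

€258.9

Market equilibrium (private): 23.4 + 2.3Q = 86.5 - 1.7Q → Q_m = 15.7750.
Total external cost = ∫₀^{Q_m} (10.1 + 0.8Q) dQ = 10.1×15.7750 + ½×0.8×15.7750² = 258.8678.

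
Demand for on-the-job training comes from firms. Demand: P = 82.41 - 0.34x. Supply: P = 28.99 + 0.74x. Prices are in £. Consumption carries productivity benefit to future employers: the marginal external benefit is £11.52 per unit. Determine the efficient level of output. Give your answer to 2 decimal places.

Social marginal benefit = demand + MEB = 93.93 - 0.34x.
Set SMB = MC: 93.93 - 0.34x = 28.99 + 0.74x → x* = 60.1296.

x* = 60.13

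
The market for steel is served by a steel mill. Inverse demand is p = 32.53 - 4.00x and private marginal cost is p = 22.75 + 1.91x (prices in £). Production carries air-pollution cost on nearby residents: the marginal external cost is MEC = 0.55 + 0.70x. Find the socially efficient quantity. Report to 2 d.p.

x* = 1.40

Social marginal cost = private MC + MEC = 23.30 + 2.61x.
Set SMC = demand: 23.30 + 2.61x = 32.53 - 4.00x → x* = 1.3964.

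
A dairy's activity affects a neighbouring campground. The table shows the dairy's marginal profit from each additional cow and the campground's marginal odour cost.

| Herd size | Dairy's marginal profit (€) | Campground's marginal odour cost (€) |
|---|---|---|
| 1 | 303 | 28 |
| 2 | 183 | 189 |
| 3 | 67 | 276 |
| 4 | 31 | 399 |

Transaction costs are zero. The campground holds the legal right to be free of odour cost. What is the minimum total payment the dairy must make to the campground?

Efficient level: marginal profit ≥ marginal odour cost through level 1, so k* = 1.
With the campground holding the right, the dairy must at least compensate total damage at k*: 28 = 28.

€28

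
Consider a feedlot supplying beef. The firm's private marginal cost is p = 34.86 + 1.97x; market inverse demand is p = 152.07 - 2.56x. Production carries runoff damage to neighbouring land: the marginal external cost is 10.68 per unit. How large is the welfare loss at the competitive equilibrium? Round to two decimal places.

Market equilibrium (private): 34.86 + 1.97x = 152.07 - 2.56x → x_m = 25.8742.
Social marginal cost = private MC + MEC = 45.54 + 1.97x.
Set SMC = demand: 45.54 + 1.97x = 152.07 - 2.56x → x* = 23.5166.
The welfare-loss triangle has base |x_m − x*| and height MEC(x_m) (the vertical gap between SMC and demand is zero at x* and MEC at x_m).
DWL = ½ × 2.3576 × 10.6800 = 12.5896.

DWL = 12.59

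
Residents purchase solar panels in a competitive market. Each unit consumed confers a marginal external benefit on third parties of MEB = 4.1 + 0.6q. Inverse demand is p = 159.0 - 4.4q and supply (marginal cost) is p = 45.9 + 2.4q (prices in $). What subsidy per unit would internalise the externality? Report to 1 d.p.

subsidy = $15.4 per unit

Social marginal benefit = demand + MEB = 163.1 - 3.8q.
Set SMB = MC: 163.1 - 3.8q = 45.9 + 2.4q → q* = 18.9032.
The Pigouvian subsidy equals MEB at q*: 4.1 + 0.6×18.9032 = 15.4419.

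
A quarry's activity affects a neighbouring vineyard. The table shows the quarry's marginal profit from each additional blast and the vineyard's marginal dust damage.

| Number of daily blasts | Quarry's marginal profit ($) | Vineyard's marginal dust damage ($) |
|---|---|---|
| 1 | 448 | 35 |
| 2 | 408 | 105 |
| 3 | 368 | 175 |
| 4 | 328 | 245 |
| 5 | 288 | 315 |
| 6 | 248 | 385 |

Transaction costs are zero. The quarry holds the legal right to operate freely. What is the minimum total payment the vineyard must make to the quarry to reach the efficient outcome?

$536

Left alone the quarry would choose level 6 (marginal profit stays positive).
Efficient level: k* = 4 (marginal profit ≥ marginal dust damage through 4).
The vineyard must at least cover the quarry's forgone profit from cutting 6→4: 288 + 248 = 536.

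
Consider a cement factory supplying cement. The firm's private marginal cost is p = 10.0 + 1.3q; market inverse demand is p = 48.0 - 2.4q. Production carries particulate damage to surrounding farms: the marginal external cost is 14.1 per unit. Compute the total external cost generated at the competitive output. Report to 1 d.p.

Market equilibrium (private): 10.0 + 1.3q = 48.0 - 2.4q → q_m = 10.2703.
Total external cost = MEC × q_m = 14.1 × 10.2703 = 144.8112.

144.8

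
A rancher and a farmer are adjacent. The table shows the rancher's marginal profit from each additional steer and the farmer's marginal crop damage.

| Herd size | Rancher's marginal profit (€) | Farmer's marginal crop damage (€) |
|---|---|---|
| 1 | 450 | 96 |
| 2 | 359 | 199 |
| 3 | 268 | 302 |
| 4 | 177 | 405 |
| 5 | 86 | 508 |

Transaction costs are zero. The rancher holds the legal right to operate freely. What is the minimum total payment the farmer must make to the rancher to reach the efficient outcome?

Left alone the rancher would choose level 5 (marginal profit stays positive).
Efficient level: k* = 2 (marginal profit ≥ marginal crop damage through 2).
The farmer must at least cover the rancher's forgone profit from cutting 5→2: 268 + 177 + 86 = 531.

€531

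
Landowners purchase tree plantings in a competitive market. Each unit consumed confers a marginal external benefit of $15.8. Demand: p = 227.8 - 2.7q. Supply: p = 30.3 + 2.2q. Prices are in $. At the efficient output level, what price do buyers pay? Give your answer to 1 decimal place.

P = $110.3

Social marginal benefit = demand + MEB = 243.6 - 2.7q.
Set SMB = MC: 243.6 - 2.7q = 30.3 + 2.2q → q* = 43.5306.
Consumer price on the demand curve at q*: 227.8 − 2.7×43.5306 = 110.2674.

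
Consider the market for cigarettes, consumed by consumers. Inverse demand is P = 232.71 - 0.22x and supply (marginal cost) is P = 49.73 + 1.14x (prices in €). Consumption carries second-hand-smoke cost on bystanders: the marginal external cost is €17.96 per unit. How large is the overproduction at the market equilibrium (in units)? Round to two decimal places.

Market equilibrium (private): 49.73 + 1.14x = 232.71 - 0.22x → x_m = 134.5441.
Social marginal benefit = demand − MEC = 214.75 - 0.22x.
Set SMB = MC: 214.75 - 0.22x = 49.73 + 1.14x → x* = 121.3382.
Gap = |134.5441 − 121.3382| = 13.2059.

13.21 units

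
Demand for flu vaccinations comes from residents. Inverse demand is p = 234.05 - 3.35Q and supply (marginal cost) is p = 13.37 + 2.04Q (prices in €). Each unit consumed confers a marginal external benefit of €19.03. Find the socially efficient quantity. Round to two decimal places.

Social marginal benefit = demand + MEB = 253.08 - 3.35Q.
Set SMB = MC: 253.08 - 3.35Q = 13.37 + 2.04Q → Q* = 44.4731.

Q* = 44.47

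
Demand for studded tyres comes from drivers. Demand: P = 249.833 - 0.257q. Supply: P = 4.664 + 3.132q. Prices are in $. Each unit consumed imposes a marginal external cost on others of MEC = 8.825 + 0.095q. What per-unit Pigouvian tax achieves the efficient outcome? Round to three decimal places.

Social marginal benefit = demand − MEC = 241.008 - 0.352q.
Set SMB = MC: 241.008 - 0.352q = 4.664 + 3.132q → q* = 67.8370.
The Pigouvian tax equals MEC at q*: 8.825 + 0.095×67.8370 = 15.2695.

tax = $15.270 per unit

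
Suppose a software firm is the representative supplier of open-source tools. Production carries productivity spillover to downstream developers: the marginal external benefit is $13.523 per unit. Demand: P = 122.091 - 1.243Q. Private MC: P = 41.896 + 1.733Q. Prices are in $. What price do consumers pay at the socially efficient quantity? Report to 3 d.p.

P = $82.947

Social marginal cost = private MC − MEB = 28.373 + 1.733Q.
Set SMC = demand: 28.373 + 1.733Q = 122.091 - 1.243Q → Q* = 31.4913.
Consumer price on the demand curve at Q*: 122.091 − 1.243×31.4913 = 82.9473.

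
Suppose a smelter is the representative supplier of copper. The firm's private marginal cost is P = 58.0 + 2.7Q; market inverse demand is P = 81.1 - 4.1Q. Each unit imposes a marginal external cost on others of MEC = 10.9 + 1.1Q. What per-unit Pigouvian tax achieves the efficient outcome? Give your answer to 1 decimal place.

tax = 12.6 per unit

Social marginal cost = private MC + MEC = 68.9 + 3.8Q.
Set SMC = demand: 68.9 + 3.8Q = 81.1 - 4.1Q → Q* = 1.5443.
The Pigouvian tax equals MEC at Q*: 10.9 + 1.1×1.5443 = 12.5987.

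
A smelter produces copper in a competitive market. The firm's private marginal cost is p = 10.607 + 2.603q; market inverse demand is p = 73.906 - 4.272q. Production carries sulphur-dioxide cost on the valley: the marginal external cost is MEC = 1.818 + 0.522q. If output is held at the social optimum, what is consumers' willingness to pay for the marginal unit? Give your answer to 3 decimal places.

Social marginal cost = private MC + MEC = 12.425 + 3.125q.
Set SMC = demand: 12.425 + 3.125q = 73.906 - 4.272q → q* = 8.3116.
Consumer price on the demand curve at q*: 73.906 − 4.272×8.3116 = 38.3988.

P = 38.399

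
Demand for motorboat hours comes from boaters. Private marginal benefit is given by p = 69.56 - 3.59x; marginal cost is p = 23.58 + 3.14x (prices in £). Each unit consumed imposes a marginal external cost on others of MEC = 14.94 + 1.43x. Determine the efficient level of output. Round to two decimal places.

x* = 3.80

Social marginal benefit = demand − MEC = 54.62 - 5.02x.
Set SMB = MC: 54.62 - 5.02x = 23.58 + 3.14x → x* = 3.8039.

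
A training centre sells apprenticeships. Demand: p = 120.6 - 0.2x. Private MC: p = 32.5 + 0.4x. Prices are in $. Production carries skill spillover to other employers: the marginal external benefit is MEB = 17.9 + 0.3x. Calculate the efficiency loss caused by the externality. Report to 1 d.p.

DWL = $6396.3

Market equilibrium (private): 32.5 + 0.4x = 120.6 - 0.2x → x_m = 146.8333.
Social marginal cost = private MC − MEB = 14.6 + 0.1x.
Set SMC = demand: 14.6 + 0.1x = 120.6 - 0.2x → x* = 353.3333.
The loss is the area between SMC and demand from x* to x_m; with linear curves that's a triangle of height MEB(x_m).
DWL = ½ × 206.5000 × 61.9500 = 6396.3375.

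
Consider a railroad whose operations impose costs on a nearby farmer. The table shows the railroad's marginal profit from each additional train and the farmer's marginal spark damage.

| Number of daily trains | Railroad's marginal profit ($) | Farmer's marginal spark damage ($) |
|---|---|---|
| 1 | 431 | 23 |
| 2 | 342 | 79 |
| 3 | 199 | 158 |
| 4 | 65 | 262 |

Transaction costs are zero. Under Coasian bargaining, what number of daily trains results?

Bargaining reaches the level where marginal profit last exceeds marginal spark damage.
That holds through level 3 (199 ≥ 158) but not at 4 (65 < 262).

3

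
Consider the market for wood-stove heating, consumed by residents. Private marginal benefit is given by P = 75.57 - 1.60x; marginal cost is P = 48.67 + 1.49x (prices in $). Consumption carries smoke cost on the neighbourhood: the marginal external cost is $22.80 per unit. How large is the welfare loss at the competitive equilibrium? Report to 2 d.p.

Market equilibrium (private): 48.67 + 1.49x = 75.57 - 1.60x → x_m = 8.7055.
Social marginal benefit = demand − MEC = 52.77 - 1.60x.
Set SMB = MC: 52.77 - 1.60x = 48.67 + 1.49x → x* = 1.3269.
The loss is the area between SMB and MC from x* to x_m; with linear curves that's a triangle of height MEC(x_m).
DWL = ½ × 7.3786 × 22.8000 = 84.1160.

DWL = $84.12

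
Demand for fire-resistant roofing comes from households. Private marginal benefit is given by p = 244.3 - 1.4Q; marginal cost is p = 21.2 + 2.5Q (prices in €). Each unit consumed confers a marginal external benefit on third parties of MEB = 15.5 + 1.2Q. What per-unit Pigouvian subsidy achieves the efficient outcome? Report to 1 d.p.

subsidy = €121.5 per unit

Social marginal benefit = demand + MEB = 259.8 - 0.2Q.
Set SMB = MC: 259.8 - 0.2Q = 21.2 + 2.5Q → Q* = 88.3704.
The Pigouvian subsidy equals MEB at Q*: 15.5 + 1.2×88.3704 = 121.5445.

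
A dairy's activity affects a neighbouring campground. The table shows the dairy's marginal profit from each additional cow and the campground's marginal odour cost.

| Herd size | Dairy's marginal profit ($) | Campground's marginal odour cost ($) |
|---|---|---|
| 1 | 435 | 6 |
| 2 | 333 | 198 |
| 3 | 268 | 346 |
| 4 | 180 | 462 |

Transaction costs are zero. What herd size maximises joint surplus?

2

Bargaining reaches the level where marginal profit last exceeds marginal odour cost.
That holds through level 2 (333 ≥ 198) but not at 3 (268 < 346).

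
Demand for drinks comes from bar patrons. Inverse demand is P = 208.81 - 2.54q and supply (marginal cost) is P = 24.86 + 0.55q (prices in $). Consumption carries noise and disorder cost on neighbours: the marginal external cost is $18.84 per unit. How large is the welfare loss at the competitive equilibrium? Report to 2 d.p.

DWL = $57.43

Market equilibrium (private): 24.86 + 0.55q = 208.81 - 2.54q → q_m = 59.5307.
Social marginal benefit = demand − MEC = 189.97 - 2.54q.
Set SMB = MC: 189.97 - 2.54q = 24.86 + 0.55q → q* = 53.4337.
Between q* and q_m the wedge MC − SMB runs linearly from 0 to MEC(q_m), so the loss is a triangle.
DWL = ½ × 6.0970 × 18.8400 = 57.4337.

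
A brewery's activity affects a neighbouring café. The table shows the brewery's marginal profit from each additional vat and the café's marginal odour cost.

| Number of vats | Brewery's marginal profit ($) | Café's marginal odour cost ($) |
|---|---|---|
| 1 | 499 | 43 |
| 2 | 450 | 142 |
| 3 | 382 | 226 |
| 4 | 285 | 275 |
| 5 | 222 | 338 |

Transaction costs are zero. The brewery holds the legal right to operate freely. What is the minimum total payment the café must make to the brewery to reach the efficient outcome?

Left alone the brewery would choose level 5 (marginal profit stays positive).
Efficient level: k* = 4 (marginal profit ≥ marginal odour cost through 4).
The café must at least cover the brewery's forgone profit from cutting 5→4: 222 = 222.

$222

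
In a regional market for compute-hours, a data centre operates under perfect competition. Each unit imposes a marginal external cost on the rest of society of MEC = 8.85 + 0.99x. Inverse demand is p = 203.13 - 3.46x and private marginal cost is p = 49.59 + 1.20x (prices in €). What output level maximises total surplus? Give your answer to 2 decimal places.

Social marginal cost = private MC + MEC = 58.44 + 2.19x.
Set SMC = demand: 58.44 + 2.19x = 203.13 - 3.46x → x* = 25.6088.

x* = 25.61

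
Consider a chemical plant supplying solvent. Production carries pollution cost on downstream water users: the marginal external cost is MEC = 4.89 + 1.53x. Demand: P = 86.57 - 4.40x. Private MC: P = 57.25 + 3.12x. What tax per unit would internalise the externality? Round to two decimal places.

Social marginal cost = private MC + MEC = 62.14 + 4.65x.
Set SMC = demand: 62.14 + 4.65x = 86.57 - 4.40x → x* = 2.6994.
The Pigouvian tax equals MEC at x*: 4.89 + 1.53×2.6994 = 9.0201.

tax = 9.02 per unit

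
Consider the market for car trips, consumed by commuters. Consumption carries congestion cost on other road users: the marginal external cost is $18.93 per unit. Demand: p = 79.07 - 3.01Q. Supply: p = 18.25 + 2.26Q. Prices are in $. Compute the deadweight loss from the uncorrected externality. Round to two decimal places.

DWL = $34.00

Market equilibrium (private): 18.25 + 2.26Q = 79.07 - 3.01Q → Q_m = 11.5408.
Social marginal benefit = demand − MEC = 60.14 - 3.01Q.
Set SMB = MC: 60.14 - 3.01Q = 18.25 + 2.26Q → Q* = 7.9488.
Between Q* and Q_m the wedge MC − SMB runs linearly from 0 to MEC(Q_m), so the loss is a triangle.
DWL = ½ × 3.5920 × 18.9300 = 33.9983.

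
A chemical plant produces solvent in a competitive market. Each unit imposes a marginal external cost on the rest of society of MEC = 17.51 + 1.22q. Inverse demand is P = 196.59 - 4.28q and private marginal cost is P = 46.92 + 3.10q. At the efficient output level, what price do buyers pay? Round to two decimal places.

Social marginal cost = private MC + MEC = 64.43 + 4.32q.
Set SMC = demand: 64.43 + 4.32q = 196.59 - 4.28q → q* = 15.3674.
Consumer price on the demand curve at q*: 196.59 − 4.28×15.3674 = 130.8175.

P = 130.82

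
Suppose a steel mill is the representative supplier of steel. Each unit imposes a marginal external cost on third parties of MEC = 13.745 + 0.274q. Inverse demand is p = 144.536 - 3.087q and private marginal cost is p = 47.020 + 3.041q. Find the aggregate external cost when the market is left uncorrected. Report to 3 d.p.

Market equilibrium (private): 47.020 + 3.041q = 144.536 - 3.087q → q_m = 15.9132.
Total external cost = ∫₀^{q_m} (13.745 + 0.274q) dq = 13.745×15.9132 + ½×0.274×15.9132² = 253.4194.

253.419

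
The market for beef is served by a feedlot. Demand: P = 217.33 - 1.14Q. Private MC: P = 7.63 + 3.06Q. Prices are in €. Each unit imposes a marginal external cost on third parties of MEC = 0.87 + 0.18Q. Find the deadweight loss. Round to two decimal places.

Market equilibrium (private): 7.63 + 3.06Q = 217.33 - 1.14Q → Q_m = 49.9286.
Social marginal cost = private MC + MEC = 8.50 + 3.24Q.
Set SMC = demand: 8.50 + 3.24Q = 217.33 - 1.14Q → Q* = 47.6781.
The welfare-loss triangle has base |Q_m − Q*| and height MEC(Q_m) (the vertical gap between SMC and demand is zero at Q* and MEC at Q_m).
DWL = ½ × 2.2505 × 9.8571 = 11.0917.

DWL = €11.09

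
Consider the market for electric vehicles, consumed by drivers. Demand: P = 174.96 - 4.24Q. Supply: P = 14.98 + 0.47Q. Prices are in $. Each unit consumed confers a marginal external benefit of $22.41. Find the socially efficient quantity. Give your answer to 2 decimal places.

Q* = 38.72

Social marginal benefit = demand + MEB = 197.37 - 4.24Q.
Set SMB = MC: 197.37 - 4.24Q = 14.98 + 0.47Q → Q* = 38.7240.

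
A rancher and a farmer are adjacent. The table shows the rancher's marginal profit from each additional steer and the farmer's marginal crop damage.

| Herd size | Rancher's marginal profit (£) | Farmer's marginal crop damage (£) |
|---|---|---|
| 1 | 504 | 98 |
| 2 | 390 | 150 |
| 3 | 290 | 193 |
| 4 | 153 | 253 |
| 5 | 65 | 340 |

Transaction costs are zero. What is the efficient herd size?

3

Bargaining reaches the level where marginal profit last exceeds marginal crop damage.
That holds through level 3 (290 ≥ 193) but not at 4 (153 < 253).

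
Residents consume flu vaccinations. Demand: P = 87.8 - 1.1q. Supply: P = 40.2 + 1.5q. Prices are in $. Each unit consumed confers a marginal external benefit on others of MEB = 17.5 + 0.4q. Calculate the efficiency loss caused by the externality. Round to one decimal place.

DWL = $140.0

Market equilibrium (private): 40.2 + 1.5q = 87.8 - 1.1q → q_m = 18.3077.
Social marginal benefit = demand + MEB = 105.3 - 0.7q.
Set SMB = MC: 105.3 - 0.7q = 40.2 + 1.5q → q* = 29.5909.
Between q* and q_m the wedge SMB − MC runs linearly from 0 to MEB(q_m), so the loss is a triangle.
DWL = ½ × 11.2832 × 24.8231 = 140.0420.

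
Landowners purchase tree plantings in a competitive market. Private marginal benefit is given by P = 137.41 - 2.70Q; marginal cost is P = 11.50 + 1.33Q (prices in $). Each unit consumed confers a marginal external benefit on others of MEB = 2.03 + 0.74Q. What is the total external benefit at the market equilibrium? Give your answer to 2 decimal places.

Market equilibrium (private): 11.50 + 1.33Q = 137.41 - 2.70Q → Q_m = 31.2432.
Total external benefit = ∫₀^{Q_m} (2.03 + 0.74Q) dQ = 2.03×31.2432 + ½×0.74×31.2432² = 424.5946.

$424.59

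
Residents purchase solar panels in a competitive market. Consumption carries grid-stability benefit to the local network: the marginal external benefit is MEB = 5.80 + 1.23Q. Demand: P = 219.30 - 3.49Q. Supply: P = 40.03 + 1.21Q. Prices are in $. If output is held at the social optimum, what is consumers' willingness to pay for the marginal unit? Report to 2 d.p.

P = $33.16

Social marginal benefit = demand + MEB = 225.10 - 2.26Q.
Set SMB = MC: 225.10 - 2.26Q = 40.03 + 1.21Q → Q* = 53.3343.
Consumer price on the demand curve at Q*: 219.30 − 3.49×53.3343 = 33.1633.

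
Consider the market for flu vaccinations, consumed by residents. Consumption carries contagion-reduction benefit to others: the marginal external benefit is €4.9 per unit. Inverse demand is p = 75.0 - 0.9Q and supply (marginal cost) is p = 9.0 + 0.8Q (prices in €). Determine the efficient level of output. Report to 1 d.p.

Social marginal benefit = demand + MEB = 79.9 - 0.9Q.
Set SMB = MC: 79.9 - 0.9Q = 9.0 + 0.8Q → Q* = 41.7059.

Q* = 41.7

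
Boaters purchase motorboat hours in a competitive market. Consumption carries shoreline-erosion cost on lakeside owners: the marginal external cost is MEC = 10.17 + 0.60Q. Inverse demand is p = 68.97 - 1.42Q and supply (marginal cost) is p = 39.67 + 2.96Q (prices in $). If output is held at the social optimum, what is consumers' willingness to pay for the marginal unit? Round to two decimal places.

P = $63.52

Social marginal benefit = demand − MEC = 58.80 - 2.02Q.
Set SMB = MC: 58.80 - 2.02Q = 39.67 + 2.96Q → Q* = 3.8414.
Consumer price on the demand curve at Q*: 68.97 − 1.42×3.8414 = 63.5152.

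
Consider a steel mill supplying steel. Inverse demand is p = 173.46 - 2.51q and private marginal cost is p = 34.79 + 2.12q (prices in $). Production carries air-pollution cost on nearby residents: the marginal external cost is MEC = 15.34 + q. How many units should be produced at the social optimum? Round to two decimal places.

Social marginal cost = private MC + MEC = 50.13 + 3.12q.
Set SMC = demand: 50.13 + 3.12q = 173.46 - 2.51q → q* = 21.9059.

q* = 21.91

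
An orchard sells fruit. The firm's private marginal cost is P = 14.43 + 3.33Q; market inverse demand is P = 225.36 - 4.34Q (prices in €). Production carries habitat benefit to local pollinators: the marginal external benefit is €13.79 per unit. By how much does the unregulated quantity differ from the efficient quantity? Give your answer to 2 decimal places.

1.80 units

Market equilibrium (private): 14.43 + 3.33Q = 225.36 - 4.34Q → Q_m = 27.5007.
Social marginal cost = private MC − MEB = 0.64 + 3.33Q.
Set SMC = demand: 0.64 + 3.33Q = 225.36 - 4.34Q → Q* = 29.2986.
Gap = |27.5007 − 29.2986| = 1.7979.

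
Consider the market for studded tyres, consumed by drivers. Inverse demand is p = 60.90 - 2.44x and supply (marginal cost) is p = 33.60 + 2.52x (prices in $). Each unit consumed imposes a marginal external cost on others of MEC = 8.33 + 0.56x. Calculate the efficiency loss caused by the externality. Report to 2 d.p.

Market equilibrium (private): 33.60 + 2.52x = 60.90 - 2.44x → x_m = 5.5040.
Social marginal benefit = demand − MEC = 52.57 - 3.00x.
Set SMB = MC: 52.57 - 3.00x = 33.60 + 2.52x → x* = 3.4366.
Height of the DWL triangle at x_m is MC(x_m) − SMB(x_m) = MEC(x_m) = 11.4123.
DWL = ½ × 2.0674 × 11.4123 = 11.7969.

DWL = $11.80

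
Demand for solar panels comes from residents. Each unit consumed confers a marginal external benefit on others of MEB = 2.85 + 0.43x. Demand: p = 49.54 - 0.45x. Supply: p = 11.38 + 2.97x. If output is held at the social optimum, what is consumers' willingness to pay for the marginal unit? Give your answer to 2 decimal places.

Social marginal benefit = demand + MEB = 52.39 - 0.02x.
Set SMB = MC: 52.39 - 0.02x = 11.38 + 2.97x → x* = 13.7157.
Consumer price on the demand curve at x*: 49.54 − 0.45×13.7157 = 43.3679.

P = 43.37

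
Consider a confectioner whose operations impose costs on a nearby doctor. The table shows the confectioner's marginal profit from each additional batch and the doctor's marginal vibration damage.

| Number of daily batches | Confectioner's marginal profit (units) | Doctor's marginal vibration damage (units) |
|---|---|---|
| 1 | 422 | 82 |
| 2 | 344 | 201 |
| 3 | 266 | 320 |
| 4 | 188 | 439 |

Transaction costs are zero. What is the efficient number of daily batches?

Bargaining reaches the level where marginal profit last exceeds marginal vibration damage.
That holds through level 2 (344 ≥ 201) but not at 3 (266 < 320).

2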